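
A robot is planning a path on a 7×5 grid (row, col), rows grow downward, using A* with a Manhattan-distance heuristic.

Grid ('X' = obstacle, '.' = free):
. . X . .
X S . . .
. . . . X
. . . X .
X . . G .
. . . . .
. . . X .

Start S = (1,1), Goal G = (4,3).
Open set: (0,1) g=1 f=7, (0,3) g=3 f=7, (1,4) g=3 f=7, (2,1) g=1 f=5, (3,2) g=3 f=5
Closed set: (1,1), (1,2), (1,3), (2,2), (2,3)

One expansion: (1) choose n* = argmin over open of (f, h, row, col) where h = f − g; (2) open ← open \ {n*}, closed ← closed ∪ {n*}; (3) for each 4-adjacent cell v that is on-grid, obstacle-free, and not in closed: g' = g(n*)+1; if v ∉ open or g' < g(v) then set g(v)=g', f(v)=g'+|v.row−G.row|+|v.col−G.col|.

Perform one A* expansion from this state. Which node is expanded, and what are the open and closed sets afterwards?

expanded=(3,2); open=[(0,1) g=1 f=7, (0,3) g=3 f=7, (1,4) g=3 f=7, (2,1) g=1 f=5, (3,1) g=4 f=7, (4,2) g=4 f=5]; closed=[(1,1), (1,2), (1,3), (2,2), (2,3), (3,2)]

step 1: expand (3,2) (f=5, h=2) → closed; open now [(0,1) g=1 f=7, (0,3) g=3 f=7, (1,4) g=3 f=7, (2,1) g=1 f=5, (3,1) g=4 f=7, (4,2) g=4 f=5]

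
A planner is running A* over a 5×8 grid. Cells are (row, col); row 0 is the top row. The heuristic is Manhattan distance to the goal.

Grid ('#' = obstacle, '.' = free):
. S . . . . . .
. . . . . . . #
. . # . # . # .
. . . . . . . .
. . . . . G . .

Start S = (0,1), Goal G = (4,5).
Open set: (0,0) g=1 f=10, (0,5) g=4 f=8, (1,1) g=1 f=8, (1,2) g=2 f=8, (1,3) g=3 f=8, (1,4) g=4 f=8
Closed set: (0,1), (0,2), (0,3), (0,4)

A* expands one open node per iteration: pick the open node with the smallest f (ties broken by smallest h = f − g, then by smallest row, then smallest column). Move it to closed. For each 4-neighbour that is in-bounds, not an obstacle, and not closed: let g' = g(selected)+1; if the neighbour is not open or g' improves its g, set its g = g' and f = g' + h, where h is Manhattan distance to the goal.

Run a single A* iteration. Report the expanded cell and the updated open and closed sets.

step 1: expand (0,5) (f=8, h=4) → closed; open now [(0,0) g=1 f=10, (0,6) g=5 f=10, (1,1) g=1 f=8, (1,2) g=2 f=8, (1,3) g=3 f=8, (1,4) g=4 f=8, (1,5) g=5 f=8]

expanded=(0,5); open=[(0,0) g=1 f=10, (0,6) g=5 f=10, (1,1) g=1 f=8, (1,2) g=2 f=8, (1,3) g=3 f=8, (1,4) g=4 f=8, (1,5) g=5 f=8]; closed=[(0,1), (0,2), (0,3), (0,4), (0,5)]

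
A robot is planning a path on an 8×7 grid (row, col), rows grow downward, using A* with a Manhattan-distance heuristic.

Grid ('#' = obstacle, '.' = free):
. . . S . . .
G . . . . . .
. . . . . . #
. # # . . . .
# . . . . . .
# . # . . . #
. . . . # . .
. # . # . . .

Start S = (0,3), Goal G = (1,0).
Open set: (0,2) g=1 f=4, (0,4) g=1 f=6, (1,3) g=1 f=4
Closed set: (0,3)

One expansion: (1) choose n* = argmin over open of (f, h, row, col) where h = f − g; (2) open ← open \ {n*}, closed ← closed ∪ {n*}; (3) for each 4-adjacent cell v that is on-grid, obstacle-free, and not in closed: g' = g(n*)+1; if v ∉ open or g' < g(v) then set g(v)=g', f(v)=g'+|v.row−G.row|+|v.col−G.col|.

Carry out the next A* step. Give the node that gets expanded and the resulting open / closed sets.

expanded=(0,2); open=[(0,1) g=2 f=4, (0,4) g=1 f=6, (1,2) g=2 f=4, (1,3) g=1 f=4]; closed=[(0,2), (0,3)]

step 1: expand (0,2) (f=4, h=3) → closed; open now [(0,1) g=2 f=4, (0,4) g=1 f=6, (1,2) g=2 f=4, (1,3) g=1 f=4]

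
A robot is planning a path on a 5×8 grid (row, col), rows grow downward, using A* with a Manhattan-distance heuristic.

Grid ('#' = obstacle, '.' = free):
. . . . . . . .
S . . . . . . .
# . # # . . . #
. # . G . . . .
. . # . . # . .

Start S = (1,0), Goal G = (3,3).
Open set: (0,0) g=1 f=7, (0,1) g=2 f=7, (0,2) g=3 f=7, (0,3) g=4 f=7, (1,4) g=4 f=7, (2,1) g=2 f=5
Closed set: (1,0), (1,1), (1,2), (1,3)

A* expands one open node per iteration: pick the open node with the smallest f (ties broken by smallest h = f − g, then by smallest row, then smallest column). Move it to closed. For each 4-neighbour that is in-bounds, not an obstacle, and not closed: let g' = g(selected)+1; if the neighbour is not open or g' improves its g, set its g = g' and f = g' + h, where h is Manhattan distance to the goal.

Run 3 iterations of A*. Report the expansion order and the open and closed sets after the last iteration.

step 1: expand (2,1) (f=5, h=3) → closed; open now [(0,0) g=1 f=7, (0,1) g=2 f=7, (0,2) g=3 f=7, (0,3) g=4 f=7, (1,4) g=4 f=7]
step 2: expand (0,3) (f=7, h=3) → closed; open now [(0,0) g=1 f=7, (0,1) g=2 f=7, (0,2) g=3 f=7, (0,4) g=5 f=9, (1,4) g=4 f=7]
step 3: expand (1,4) (f=7, h=3) → closed; open now [(0,0) g=1 f=7, (0,1) g=2 f=7, (0,2) g=3 f=7, (0,4) g=5 f=9, (1,5) g=5 f=9, (2,4) g=5 f=7]

order=[(2,1) → (0,3) → (1,4)]; open=[(0,0) g=1 f=7, (0,1) g=2 f=7, (0,2) g=3 f=7, (0,4) g=5 f=9, (1,5) g=5 f=9, (2,4) g=5 f=7]; closed=[(0,3), (1,0), (1,1), (1,2), (1,3), (1,4), (2,1)]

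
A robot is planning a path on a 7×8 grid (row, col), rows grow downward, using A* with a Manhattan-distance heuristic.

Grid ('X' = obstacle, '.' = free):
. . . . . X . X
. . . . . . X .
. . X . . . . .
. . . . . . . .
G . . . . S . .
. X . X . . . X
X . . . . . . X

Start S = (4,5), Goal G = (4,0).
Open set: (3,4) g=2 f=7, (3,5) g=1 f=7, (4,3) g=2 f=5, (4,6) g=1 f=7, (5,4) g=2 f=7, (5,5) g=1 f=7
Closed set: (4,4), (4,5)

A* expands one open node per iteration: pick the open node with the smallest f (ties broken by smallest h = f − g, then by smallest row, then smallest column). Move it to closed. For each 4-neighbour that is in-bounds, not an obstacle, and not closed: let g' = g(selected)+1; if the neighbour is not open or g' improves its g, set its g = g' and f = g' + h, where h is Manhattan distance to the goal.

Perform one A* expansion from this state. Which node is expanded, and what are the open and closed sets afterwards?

step 1: expand (4,3) (f=5, h=3) → closed; open now [(3,3) g=3 f=7, (3,4) g=2 f=7, (3,5) g=1 f=7, (4,2) g=3 f=5, (4,6) g=1 f=7, (5,4) g=2 f=7, (5,5) g=1 f=7]

expanded=(4,3); open=[(3,3) g=3 f=7, (3,4) g=2 f=7, (3,5) g=1 f=7, (4,2) g=3 f=5, (4,6) g=1 f=7, (5,4) g=2 f=7, (5,5) g=1 f=7]; closed=[(4,3), (4,4), (4,5)]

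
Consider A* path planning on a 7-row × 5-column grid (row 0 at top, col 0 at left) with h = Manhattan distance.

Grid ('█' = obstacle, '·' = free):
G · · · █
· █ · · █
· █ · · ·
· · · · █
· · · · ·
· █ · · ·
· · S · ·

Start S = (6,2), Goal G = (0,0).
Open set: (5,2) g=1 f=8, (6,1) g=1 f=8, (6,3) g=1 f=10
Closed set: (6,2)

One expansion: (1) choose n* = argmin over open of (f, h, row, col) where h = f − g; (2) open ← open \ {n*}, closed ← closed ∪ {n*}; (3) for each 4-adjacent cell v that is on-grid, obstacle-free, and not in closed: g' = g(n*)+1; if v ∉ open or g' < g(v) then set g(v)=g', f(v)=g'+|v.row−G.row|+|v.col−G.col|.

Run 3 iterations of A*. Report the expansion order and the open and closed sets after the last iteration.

step 1: expand (5,2) (f=8, h=7) → closed; open now [(4,2) g=2 f=8, (5,3) g=2 f=10, (6,1) g=1 f=8, (6,3) g=1 f=10]
step 2: expand (4,2) (f=8, h=6) → closed; open now [(3,2) g=3 f=8, (4,1) g=3 f=8, (4,3) g=3 f=10, (5,3) g=2 f=10, (6,1) g=1 f=8, (6,3) g=1 f=10]
step 3: expand (3,2) (f=8, h=5) → closed; open now [(2,2) g=4 f=8, (3,1) g=4 f=8, (3,3) g=4 f=10, (4,1) g=3 f=8, (4,3) g=3 f=10, (5,3) g=2 f=10, (6,1) g=1 f=8, (6,3) g=1 f=10]

order=[(5,2) → (4,2) → (3,2)]; open=[(2,2) g=4 f=8, (3,1) g=4 f=8, (3,3) g=4 f=10, (4,1) g=3 f=8, (4,3) g=3 f=10, (5,3) g=2 f=10, (6,1) g=1 f=8, (6,3) g=1 f=10]; closed=[(3,2), (4,2), (5,2), (6,2)]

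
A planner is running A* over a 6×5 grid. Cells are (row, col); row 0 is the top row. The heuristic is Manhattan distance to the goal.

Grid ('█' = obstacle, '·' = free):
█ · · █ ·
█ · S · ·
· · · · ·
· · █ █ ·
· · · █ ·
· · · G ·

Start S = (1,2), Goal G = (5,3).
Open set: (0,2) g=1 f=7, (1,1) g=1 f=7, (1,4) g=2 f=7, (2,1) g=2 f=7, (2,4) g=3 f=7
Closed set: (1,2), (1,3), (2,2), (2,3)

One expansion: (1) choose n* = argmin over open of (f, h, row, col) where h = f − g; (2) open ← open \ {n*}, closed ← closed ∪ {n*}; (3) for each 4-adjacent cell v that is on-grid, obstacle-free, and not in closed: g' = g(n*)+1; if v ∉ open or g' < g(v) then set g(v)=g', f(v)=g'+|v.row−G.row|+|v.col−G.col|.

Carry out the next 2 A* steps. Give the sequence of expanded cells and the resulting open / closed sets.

order=[(2,4) → (3,4)]; open=[(0,2) g=1 f=7, (1,1) g=1 f=7, (1,4) g=2 f=7, (2,1) g=2 f=7, (4,4) g=5 f=7]; closed=[(1,2), (1,3), (2,2), (2,3), (2,4), (3,4)]

step 1: expand (2,4) (f=7, h=4) → closed; open now [(0,2) g=1 f=7, (1,1) g=1 f=7, (1,4) g=2 f=7, (2,1) g=2 f=7, (3,4) g=4 f=7]
step 2: expand (3,4) (f=7, h=3) → closed; open now [(0,2) g=1 f=7, (1,1) g=1 f=7, (1,4) g=2 f=7, (2,1) g=2 f=7, (4,4) g=5 f=7]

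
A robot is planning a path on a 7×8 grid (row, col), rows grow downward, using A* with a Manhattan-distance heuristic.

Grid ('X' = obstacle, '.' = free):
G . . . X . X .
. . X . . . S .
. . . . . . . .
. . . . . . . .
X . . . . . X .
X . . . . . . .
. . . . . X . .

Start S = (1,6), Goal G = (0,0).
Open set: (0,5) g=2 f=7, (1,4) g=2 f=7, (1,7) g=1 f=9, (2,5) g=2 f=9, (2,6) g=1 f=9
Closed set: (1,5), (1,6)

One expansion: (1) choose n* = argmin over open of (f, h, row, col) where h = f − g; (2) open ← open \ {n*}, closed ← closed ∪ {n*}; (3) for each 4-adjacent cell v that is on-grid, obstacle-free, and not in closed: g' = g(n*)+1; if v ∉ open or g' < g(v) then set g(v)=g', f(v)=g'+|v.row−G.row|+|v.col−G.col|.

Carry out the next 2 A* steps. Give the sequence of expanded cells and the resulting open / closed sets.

order=[(0,5) → (1,4)]; open=[(1,3) g=3 f=7, (1,7) g=1 f=9, (2,4) g=3 f=9, (2,5) g=2 f=9, (2,6) g=1 f=9]; closed=[(0,5), (1,4), (1,5), (1,6)]

step 1: expand (0,5) (f=7, h=5) → closed; open now [(1,4) g=2 f=7, (1,7) g=1 f=9, (2,5) g=2 f=9, (2,6) g=1 f=9]
step 2: expand (1,4) (f=7, h=5) → closed; open now [(1,3) g=3 f=7, (1,7) g=1 f=9, (2,4) g=3 f=9, (2,5) g=2 f=9, (2,6) g=1 f=9]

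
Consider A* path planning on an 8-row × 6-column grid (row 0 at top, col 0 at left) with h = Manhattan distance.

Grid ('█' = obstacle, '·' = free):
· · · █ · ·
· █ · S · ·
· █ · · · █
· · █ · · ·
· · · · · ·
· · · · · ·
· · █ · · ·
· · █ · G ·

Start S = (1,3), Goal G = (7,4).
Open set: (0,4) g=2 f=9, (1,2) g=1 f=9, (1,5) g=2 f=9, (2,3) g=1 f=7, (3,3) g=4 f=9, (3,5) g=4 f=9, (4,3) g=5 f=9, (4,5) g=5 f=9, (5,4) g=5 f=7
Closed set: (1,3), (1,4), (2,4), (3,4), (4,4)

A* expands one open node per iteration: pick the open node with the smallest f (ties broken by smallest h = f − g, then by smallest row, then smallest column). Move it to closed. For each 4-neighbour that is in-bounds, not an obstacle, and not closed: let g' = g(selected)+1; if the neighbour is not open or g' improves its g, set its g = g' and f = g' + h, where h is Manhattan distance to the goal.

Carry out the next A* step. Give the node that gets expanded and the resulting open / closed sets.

step 1: expand (5,4) (f=7, h=2) → closed; open now [(0,4) g=2 f=9, (1,2) g=1 f=9, (1,5) g=2 f=9, (2,3) g=1 f=7, (3,3) g=4 f=9, (3,5) g=4 f=9, (4,3) g=5 f=9, (4,5) g=5 f=9, (5,3) g=6 f=9, (5,5) g=6 f=9, (6,4) g=6 f=7]

expanded=(5,4); open=[(0,4) g=2 f=9, (1,2) g=1 f=9, (1,5) g=2 f=9, (2,3) g=1 f=7, (3,3) g=4 f=9, (3,5) g=4 f=9, (4,3) g=5 f=9, (4,5) g=5 f=9, (5,3) g=6 f=9, (5,5) g=6 f=9, (6,4) g=6 f=7]; closed=[(1,3), (1,4), (2,4), (3,4), (4,4), (5,4)]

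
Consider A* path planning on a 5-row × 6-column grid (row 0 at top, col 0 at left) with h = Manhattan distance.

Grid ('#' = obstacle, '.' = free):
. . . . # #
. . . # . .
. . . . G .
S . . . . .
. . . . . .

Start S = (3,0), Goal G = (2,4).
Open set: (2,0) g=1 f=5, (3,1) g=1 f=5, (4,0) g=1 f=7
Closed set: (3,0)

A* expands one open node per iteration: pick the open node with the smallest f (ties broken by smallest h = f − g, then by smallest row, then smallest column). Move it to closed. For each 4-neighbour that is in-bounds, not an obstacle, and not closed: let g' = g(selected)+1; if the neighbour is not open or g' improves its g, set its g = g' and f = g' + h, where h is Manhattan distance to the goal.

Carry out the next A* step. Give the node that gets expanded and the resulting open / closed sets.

expanded=(2,0); open=[(1,0) g=2 f=7, (2,1) g=2 f=5, (3,1) g=1 f=5, (4,0) g=1 f=7]; closed=[(2,0), (3,0)]

step 1: expand (2,0) (f=5, h=4) → closed; open now [(1,0) g=2 f=7, (2,1) g=2 f=5, (3,1) g=1 f=5, (4,0) g=1 f=7]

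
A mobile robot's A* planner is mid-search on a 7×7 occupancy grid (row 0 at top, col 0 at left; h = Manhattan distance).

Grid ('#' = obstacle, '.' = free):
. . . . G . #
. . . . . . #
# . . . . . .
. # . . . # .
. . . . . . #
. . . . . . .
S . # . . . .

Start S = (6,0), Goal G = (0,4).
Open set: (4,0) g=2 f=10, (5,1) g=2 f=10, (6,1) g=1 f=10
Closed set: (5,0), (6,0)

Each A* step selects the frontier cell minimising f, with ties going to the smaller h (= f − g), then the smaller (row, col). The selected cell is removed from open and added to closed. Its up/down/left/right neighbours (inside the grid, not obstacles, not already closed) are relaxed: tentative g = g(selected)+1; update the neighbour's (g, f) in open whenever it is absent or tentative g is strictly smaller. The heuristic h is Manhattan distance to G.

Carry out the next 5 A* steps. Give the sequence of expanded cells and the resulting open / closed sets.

order=[(4,0) → (3,0) → (4,1) → (4,2) → (3,2)]; open=[(2,2) g=6 f=10, (3,3) g=6 f=10, (4,3) g=5 f=10, (5,1) g=2 f=10, (5,2) g=5 f=12, (6,1) g=1 f=10]; closed=[(3,0), (3,2), (4,0), (4,1), (4,2), (5,0), (6,0)]

step 1: expand (4,0) (f=10, h=8) → closed; open now [(3,0) g=3 f=10, (4,1) g=3 f=10, (5,1) g=2 f=10, (6,1) g=1 f=10]
step 2: expand (3,0) (f=10, h=7) → closed; open now [(4,1) g=3 f=10, (5,1) g=2 f=10, (6,1) g=1 f=10]
step 3: expand (4,1) (f=10, h=7) → closed; open now [(4,2) g=4 f=10, (5,1) g=2 f=10, (6,1) g=1 f=10]
step 4: expand (4,2) (f=10, h=6) → closed; open now [(3,2) g=5 f=10, (4,3) g=5 f=10, (5,1) g=2 f=10, (5,2) g=5 f=12, (6,1) g=1 f=10]
step 5: expand (3,2) (f=10, h=5) → closed; open now [(2,2) g=6 f=10, (3,3) g=6 f=10, (4,3) g=5 f=10, (5,1) g=2 f=10, (5,2) g=5 f=12, (6,1) g=1 f=10]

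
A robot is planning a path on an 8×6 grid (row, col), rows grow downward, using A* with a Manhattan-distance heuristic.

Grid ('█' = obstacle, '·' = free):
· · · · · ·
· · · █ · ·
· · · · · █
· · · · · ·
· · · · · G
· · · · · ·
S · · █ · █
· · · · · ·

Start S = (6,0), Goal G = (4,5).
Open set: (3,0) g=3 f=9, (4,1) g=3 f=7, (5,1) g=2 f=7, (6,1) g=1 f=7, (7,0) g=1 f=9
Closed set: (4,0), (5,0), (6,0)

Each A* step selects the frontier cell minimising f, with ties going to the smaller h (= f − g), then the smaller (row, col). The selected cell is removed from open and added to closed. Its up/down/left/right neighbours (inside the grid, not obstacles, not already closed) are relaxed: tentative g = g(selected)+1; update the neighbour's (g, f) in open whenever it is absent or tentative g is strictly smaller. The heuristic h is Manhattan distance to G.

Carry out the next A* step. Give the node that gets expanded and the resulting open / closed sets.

expanded=(4,1); open=[(3,0) g=3 f=9, (3,1) g=4 f=9, (4,2) g=4 f=7, (5,1) g=2 f=7, (6,1) g=1 f=7, (7,0) g=1 f=9]; closed=[(4,0), (4,1), (5,0), (6,0)]

step 1: expand (4,1) (f=7, h=4) → closed; open now [(3,0) g=3 f=9, (3,1) g=4 f=9, (4,2) g=4 f=7, (5,1) g=2 f=7, (6,1) g=1 f=7, (7,0) g=1 f=9]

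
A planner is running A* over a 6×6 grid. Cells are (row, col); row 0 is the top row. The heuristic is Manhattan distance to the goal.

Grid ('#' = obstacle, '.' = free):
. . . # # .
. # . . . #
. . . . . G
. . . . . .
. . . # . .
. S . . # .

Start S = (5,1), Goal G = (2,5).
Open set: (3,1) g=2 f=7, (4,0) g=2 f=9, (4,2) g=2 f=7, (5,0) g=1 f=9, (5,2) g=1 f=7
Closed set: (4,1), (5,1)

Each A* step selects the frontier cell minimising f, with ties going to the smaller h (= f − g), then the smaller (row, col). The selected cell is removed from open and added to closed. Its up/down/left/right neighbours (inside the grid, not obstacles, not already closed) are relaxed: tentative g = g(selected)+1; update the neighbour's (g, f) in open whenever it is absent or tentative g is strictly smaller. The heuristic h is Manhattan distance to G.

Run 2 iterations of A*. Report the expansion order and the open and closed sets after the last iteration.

order=[(3,1) → (2,1)]; open=[(2,0) g=4 f=9, (2,2) g=4 f=7, (3,0) g=3 f=9, (3,2) g=3 f=7, (4,0) g=2 f=9, (4,2) g=2 f=7, (5,0) g=1 f=9, (5,2) g=1 f=7]; closed=[(2,1), (3,1), (4,1), (5,1)]

step 1: expand (3,1) (f=7, h=5) → closed; open now [(2,1) g=3 f=7, (3,0) g=3 f=9, (3,2) g=3 f=7, (4,0) g=2 f=9, (4,2) g=2 f=7, (5,0) g=1 f=9, (5,2) g=1 f=7]
step 2: expand (2,1) (f=7, h=4) → closed; open now [(2,0) g=4 f=9, (2,2) g=4 f=7, (3,0) g=3 f=9, (3,2) g=3 f=7, (4,0) g=2 f=9, (4,2) g=2 f=7, (5,0) g=1 f=9, (5,2) g=1 f=7]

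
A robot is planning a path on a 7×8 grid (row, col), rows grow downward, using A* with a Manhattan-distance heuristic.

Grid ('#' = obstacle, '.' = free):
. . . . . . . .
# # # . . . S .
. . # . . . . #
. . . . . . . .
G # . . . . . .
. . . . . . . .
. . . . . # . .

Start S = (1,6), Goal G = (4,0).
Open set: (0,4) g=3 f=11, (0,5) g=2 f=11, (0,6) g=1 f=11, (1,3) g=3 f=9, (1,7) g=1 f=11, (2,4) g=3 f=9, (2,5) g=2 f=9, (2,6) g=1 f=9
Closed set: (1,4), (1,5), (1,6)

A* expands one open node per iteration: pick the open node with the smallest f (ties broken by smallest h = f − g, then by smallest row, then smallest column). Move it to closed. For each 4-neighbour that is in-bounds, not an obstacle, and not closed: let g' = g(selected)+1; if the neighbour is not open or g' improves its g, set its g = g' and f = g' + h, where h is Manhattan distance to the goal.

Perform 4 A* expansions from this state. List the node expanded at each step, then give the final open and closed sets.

step 1: expand (1,3) (f=9, h=6) → closed; open now [(0,3) g=4 f=11, (0,4) g=3 f=11, (0,5) g=2 f=11, (0,6) g=1 f=11, (1,7) g=1 f=11, (2,3) g=4 f=9, (2,4) g=3 f=9, (2,5) g=2 f=9, (2,6) g=1 f=9]
step 2: expand (2,3) (f=9, h=5) → closed; open now [(0,3) g=4 f=11, (0,4) g=3 f=11, (0,5) g=2 f=11, (0,6) g=1 f=11, (1,7) g=1 f=11, (2,4) g=3 f=9, (2,5) g=2 f=9, (2,6) g=1 f=9, (3,3) g=5 f=9]
step 3: expand (3,3) (f=9, h=4) → closed; open now [(0,3) g=4 f=11, (0,4) g=3 f=11, (0,5) g=2 f=11, (0,6) g=1 f=11, (1,7) g=1 f=11, (2,4) g=3 f=9, (2,5) g=2 f=9, (2,6) g=1 f=9, (3,2) g=6 f=9, (3,4) g=6 f=11, (4,3) g=6 f=9]
step 4: expand (3,2) (f=9, h=3) → closed; open now [(0,3) g=4 f=11, (0,4) g=3 f=11, (0,5) g=2 f=11, (0,6) g=1 f=11, (1,7) g=1 f=11, (2,4) g=3 f=9, (2,5) g=2 f=9, (2,6) g=1 f=9, (3,1) g=7 f=9, (3,4) g=6 f=11, (4,2) g=7 f=9, (4,3) g=6 f=9]

order=[(1,3) → (2,3) → (3,3) → (3,2)]; open=[(0,3) g=4 f=11, (0,4) g=3 f=11, (0,5) g=2 f=11, (0,6) g=1 f=11, (1,7) g=1 f=11, (2,4) g=3 f=9, (2,5) g=2 f=9, (2,6) g=1 f=9, (3,1) g=7 f=9, (3,4) g=6 f=11, (4,2) g=7 f=9, (4,3) g=6 f=9]; closed=[(1,3), (1,4), (1,5), (1,6), (2,3), (3,2), (3,3)]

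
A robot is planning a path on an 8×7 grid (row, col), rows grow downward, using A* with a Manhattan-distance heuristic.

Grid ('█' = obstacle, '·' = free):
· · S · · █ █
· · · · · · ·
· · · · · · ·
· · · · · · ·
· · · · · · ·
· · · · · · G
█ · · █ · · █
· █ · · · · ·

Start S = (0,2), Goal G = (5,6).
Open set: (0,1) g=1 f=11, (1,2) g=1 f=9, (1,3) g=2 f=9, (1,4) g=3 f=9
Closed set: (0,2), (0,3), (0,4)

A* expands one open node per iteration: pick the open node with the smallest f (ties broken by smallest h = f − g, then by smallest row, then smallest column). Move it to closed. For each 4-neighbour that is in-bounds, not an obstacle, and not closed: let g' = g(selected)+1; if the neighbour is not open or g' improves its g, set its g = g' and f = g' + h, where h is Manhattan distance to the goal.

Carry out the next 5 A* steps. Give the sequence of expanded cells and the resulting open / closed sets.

step 1: expand (1,4) (f=9, h=6) → closed; open now [(0,1) g=1 f=11, (1,2) g=1 f=9, (1,3) g=2 f=9, (1,5) g=4 f=9, (2,4) g=4 f=9]
step 2: expand (1,5) (f=9, h=5) → closed; open now [(0,1) g=1 f=11, (1,2) g=1 f=9, (1,3) g=2 f=9, (1,6) g=5 f=9, (2,4) g=4 f=9, (2,5) g=5 f=9]
step 3: expand (1,6) (f=9, h=4) → closed; open now [(0,1) g=1 f=11, (1,2) g=1 f=9, (1,3) g=2 f=9, (2,4) g=4 f=9, (2,5) g=5 f=9, (2,6) g=6 f=9]
step 4: expand (2,6) (f=9, h=3) → closed; open now [(0,1) g=1 f=11, (1,2) g=1 f=9, (1,3) g=2 f=9, (2,4) g=4 f=9, (2,5) g=5 f=9, (3,6) g=7 f=9]
step 5: expand (3,6) (f=9, h=2) → closed; open now [(0,1) g=1 f=11, (1,2) g=1 f=9, (1,3) g=2 f=9, (2,4) g=4 f=9, (2,5) g=5 f=9, (3,5) g=8 f=11, (4,6) g=8 f=9]

order=[(1,4) → (1,5) → (1,6) → (2,6) → (3,6)]; open=[(0,1) g=1 f=11, (1,2) g=1 f=9, (1,3) g=2 f=9, (2,4) g=4 f=9, (2,5) g=5 f=9, (3,5) g=8 f=11, (4,6) g=8 f=9]; closed=[(0,2), (0,3), (0,4), (1,4), (1,5), (1,6), (2,6), (3,6)]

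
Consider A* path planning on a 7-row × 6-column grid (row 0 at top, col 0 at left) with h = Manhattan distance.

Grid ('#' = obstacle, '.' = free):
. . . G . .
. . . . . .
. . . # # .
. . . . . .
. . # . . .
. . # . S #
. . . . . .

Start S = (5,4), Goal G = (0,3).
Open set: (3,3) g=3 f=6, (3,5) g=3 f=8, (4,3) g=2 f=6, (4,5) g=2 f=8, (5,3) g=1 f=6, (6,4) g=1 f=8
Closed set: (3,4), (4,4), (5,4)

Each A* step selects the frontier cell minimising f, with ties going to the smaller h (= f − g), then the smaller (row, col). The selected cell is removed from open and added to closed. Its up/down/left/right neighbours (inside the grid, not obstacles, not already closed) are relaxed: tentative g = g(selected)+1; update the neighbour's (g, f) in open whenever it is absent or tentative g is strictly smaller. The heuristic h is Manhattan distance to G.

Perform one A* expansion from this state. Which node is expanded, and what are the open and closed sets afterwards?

step 1: expand (3,3) (f=6, h=3) → closed; open now [(3,2) g=4 f=8, (3,5) g=3 f=8, (4,3) g=2 f=6, (4,5) g=2 f=8, (5,3) g=1 f=6, (6,4) g=1 f=8]

expanded=(3,3); open=[(3,2) g=4 f=8, (3,5) g=3 f=8, (4,3) g=2 f=6, (4,5) g=2 f=8, (5,3) g=1 f=6, (6,4) g=1 f=8]; closed=[(3,3), (3,4), (4,4), (5,4)]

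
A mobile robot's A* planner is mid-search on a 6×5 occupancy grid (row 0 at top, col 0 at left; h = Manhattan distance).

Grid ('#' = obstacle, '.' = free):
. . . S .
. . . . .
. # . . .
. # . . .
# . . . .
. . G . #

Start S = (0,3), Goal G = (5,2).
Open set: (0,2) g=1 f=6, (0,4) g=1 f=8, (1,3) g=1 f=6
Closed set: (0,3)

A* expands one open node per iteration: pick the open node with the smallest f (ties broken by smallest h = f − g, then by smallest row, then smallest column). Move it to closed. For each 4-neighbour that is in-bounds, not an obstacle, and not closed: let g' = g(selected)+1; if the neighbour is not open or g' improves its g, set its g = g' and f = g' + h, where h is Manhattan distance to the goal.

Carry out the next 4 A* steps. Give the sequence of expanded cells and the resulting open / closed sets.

order=[(0,2) → (1,2) → (2,2) → (3,2)]; open=[(0,1) g=2 f=8, (0,4) g=1 f=8, (1,1) g=3 f=8, (1,3) g=1 f=6, (2,3) g=4 f=8, (3,3) g=5 f=8, (4,2) g=5 f=6]; closed=[(0,2), (0,3), (1,2), (2,2), (3,2)]

step 1: expand (0,2) (f=6, h=5) → closed; open now [(0,1) g=2 f=8, (0,4) g=1 f=8, (1,2) g=2 f=6, (1,3) g=1 f=6]
step 2: expand (1,2) (f=6, h=4) → closed; open now [(0,1) g=2 f=8, (0,4) g=1 f=8, (1,1) g=3 f=8, (1,3) g=1 f=6, (2,2) g=3 f=6]
step 3: expand (2,2) (f=6, h=3) → closed; open now [(0,1) g=2 f=8, (0,4) g=1 f=8, (1,1) g=3 f=8, (1,3) g=1 f=6, (2,3) g=4 f=8, (3,2) g=4 f=6]
step 4: expand (3,2) (f=6, h=2) → closed; open now [(0,1) g=2 f=8, (0,4) g=1 f=8, (1,1) g=3 f=8, (1,3) g=1 f=6, (2,3) g=4 f=8, (3,3) g=5 f=8, (4,2) g=5 f=6]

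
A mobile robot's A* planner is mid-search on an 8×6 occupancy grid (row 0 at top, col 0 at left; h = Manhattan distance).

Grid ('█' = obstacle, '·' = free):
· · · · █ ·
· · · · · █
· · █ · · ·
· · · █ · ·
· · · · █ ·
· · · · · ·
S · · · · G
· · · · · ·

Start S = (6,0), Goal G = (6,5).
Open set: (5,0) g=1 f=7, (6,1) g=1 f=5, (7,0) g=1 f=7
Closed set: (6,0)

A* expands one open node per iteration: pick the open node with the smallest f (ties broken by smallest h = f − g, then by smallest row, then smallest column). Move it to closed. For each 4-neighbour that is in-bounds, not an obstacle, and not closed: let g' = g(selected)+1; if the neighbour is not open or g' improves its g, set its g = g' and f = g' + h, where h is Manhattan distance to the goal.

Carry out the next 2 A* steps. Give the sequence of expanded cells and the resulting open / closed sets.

order=[(6,1) → (6,2)]; open=[(5,0) g=1 f=7, (5,1) g=2 f=7, (5,2) g=3 f=7, (6,3) g=3 f=5, (7,0) g=1 f=7, (7,1) g=2 f=7, (7,2) g=3 f=7]; closed=[(6,0), (6,1), (6,2)]

step 1: expand (6,1) (f=5, h=4) → closed; open now [(5,0) g=1 f=7, (5,1) g=2 f=7, (6,2) g=2 f=5, (7,0) g=1 f=7, (7,1) g=2 f=7]
step 2: expand (6,2) (f=5, h=3) → closed; open now [(5,0) g=1 f=7, (5,1) g=2 f=7, (5,2) g=3 f=7, (6,3) g=3 f=5, (7,0) g=1 f=7, (7,1) g=2 f=7, (7,2) g=3 f=7]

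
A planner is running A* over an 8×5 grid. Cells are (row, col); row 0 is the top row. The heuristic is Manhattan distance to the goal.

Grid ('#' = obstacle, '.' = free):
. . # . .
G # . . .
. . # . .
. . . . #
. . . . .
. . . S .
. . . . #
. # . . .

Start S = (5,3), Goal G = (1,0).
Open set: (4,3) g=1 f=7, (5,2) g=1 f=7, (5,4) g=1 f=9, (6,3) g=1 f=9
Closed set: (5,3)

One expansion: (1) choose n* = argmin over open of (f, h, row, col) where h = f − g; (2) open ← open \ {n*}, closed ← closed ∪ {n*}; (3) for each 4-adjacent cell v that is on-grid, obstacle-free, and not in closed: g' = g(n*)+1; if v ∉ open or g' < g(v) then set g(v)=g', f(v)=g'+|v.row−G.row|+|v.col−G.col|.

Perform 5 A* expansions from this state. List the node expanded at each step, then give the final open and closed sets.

order=[(4,3) → (3,3) → (2,3) → (1,3) → (1,2)]; open=[(0,3) g=5 f=9, (1,4) g=5 f=9, (2,4) g=4 f=9, (3,2) g=3 f=7, (4,2) g=2 f=7, (4,4) g=2 f=9, (5,2) g=1 f=7, (5,4) g=1 f=9, (6,3) g=1 f=9]; closed=[(1,2), (1,3), (2,3), (3,3), (4,3), (5,3)]

step 1: expand (4,3) (f=7, h=6) → closed; open now [(3,3) g=2 f=7, (4,2) g=2 f=7, (4,4) g=2 f=9, (5,2) g=1 f=7, (5,4) g=1 f=9, (6,3) g=1 f=9]
step 2: expand (3,3) (f=7, h=5) → closed; open now [(2,3) g=3 f=7, (3,2) g=3 f=7, (4,2) g=2 f=7, (4,4) g=2 f=9, (5,2) g=1 f=7, (5,4) g=1 f=9, (6,3) g=1 f=9]
step 3: expand (2,3) (f=7, h=4) → closed; open now [(1,3) g=4 f=7, (2,4) g=4 f=9, (3,2) g=3 f=7, (4,2) g=2 f=7, (4,4) g=2 f=9, (5,2) g=1 f=7, (5,4) g=1 f=9, (6,3) g=1 f=9]
step 4: expand (1,3) (f=7, h=3) → closed; open now [(0,3) g=5 f=9, (1,2) g=5 f=7, (1,4) g=5 f=9, (2,4) g=4 f=9, (3,2) g=3 f=7, (4,2) g=2 f=7, (4,4) g=2 f=9, (5,2) g=1 f=7, (5,4) g=1 f=9, (6,3) g=1 f=9]
step 5: expand (1,2) (f=7, h=2) → closed; open now [(0,3) g=5 f=9, (1,4) g=5 f=9, (2,4) g=4 f=9, (3,2) g=3 f=7, (4,2) g=2 f=7, (4,4) g=2 f=9, (5,2) g=1 f=7, (5,4) g=1 f=9, (6,3) g=1 f=9]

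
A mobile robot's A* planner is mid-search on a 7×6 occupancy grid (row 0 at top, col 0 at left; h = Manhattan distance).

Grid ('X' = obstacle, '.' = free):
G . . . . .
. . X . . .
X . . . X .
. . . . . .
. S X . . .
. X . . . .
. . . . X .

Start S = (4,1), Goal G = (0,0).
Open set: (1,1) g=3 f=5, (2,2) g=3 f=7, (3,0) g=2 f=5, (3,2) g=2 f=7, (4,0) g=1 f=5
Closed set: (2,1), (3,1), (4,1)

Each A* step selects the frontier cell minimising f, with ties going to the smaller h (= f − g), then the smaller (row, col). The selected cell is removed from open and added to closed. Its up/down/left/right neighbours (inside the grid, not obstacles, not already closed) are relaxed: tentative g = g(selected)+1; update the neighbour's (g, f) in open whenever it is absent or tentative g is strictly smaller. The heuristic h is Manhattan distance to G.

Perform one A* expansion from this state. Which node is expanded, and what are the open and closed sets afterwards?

expanded=(1,1); open=[(0,1) g=4 f=5, (1,0) g=4 f=5, (2,2) g=3 f=7, (3,0) g=2 f=5, (3,2) g=2 f=7, (4,0) g=1 f=5]; closed=[(1,1), (2,1), (3,1), (4,1)]

step 1: expand (1,1) (f=5, h=2) → closed; open now [(0,1) g=4 f=5, (1,0) g=4 f=5, (2,2) g=3 f=7, (3,0) g=2 f=5, (3,2) g=2 f=7, (4,0) g=1 f=5]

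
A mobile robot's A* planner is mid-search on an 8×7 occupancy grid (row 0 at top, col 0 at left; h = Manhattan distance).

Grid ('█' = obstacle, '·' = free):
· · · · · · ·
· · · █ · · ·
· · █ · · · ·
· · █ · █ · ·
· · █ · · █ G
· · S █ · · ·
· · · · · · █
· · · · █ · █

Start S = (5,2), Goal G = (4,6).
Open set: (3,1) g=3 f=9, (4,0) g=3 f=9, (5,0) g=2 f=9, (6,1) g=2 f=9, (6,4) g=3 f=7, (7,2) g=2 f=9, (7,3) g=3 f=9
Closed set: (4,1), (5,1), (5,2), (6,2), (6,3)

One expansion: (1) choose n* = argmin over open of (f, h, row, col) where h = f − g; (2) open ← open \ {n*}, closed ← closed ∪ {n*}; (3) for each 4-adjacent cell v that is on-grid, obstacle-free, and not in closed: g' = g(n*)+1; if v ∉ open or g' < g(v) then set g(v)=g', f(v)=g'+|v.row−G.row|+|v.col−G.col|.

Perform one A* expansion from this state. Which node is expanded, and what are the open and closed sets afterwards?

expanded=(6,4); open=[(3,1) g=3 f=9, (4,0) g=3 f=9, (5,0) g=2 f=9, (5,4) g=4 f=7, (6,1) g=2 f=9, (6,5) g=4 f=7, (7,2) g=2 f=9, (7,3) g=3 f=9]; closed=[(4,1), (5,1), (5,2), (6,2), (6,3), (6,4)]

step 1: expand (6,4) (f=7, h=4) → closed; open now [(3,1) g=3 f=9, (4,0) g=3 f=9, (5,0) g=2 f=9, (5,4) g=4 f=7, (6,1) g=2 f=9, (6,5) g=4 f=7, (7,2) g=2 f=9, (7,3) g=3 f=9]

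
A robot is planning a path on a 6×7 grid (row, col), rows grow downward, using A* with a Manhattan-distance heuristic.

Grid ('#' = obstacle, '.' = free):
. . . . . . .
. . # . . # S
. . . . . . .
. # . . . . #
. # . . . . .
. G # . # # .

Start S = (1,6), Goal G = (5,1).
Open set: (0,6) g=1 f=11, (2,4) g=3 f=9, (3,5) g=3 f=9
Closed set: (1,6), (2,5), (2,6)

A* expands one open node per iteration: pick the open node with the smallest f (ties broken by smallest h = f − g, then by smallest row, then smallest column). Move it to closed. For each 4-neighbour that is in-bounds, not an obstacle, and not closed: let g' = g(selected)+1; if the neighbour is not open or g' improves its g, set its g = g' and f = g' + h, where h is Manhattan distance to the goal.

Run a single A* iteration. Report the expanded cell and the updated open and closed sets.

step 1: expand (2,4) (f=9, h=6) → closed; open now [(0,6) g=1 f=11, (1,4) g=4 f=11, (2,3) g=4 f=9, (3,4) g=4 f=9, (3,5) g=3 f=9]

expanded=(2,4); open=[(0,6) g=1 f=11, (1,4) g=4 f=11, (2,3) g=4 f=9, (3,4) g=4 f=9, (3,5) g=3 f=9]; closed=[(1,6), (2,4), (2,5), (2,6)]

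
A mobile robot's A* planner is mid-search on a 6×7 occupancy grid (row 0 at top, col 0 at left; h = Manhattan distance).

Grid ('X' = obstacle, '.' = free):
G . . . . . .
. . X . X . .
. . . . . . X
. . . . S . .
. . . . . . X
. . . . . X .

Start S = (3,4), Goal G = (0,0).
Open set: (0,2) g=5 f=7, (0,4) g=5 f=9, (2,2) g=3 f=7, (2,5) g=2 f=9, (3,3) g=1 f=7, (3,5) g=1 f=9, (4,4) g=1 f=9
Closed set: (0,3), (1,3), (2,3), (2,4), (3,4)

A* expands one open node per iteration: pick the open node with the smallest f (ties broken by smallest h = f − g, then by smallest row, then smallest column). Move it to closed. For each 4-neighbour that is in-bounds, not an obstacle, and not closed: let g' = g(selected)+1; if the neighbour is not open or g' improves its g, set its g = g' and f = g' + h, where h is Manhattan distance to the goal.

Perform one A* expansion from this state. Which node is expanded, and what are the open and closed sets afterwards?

step 1: expand (0,2) (f=7, h=2) → closed; open now [(0,1) g=6 f=7, (0,4) g=5 f=9, (2,2) g=3 f=7, (2,5) g=2 f=9, (3,3) g=1 f=7, (3,5) g=1 f=9, (4,4) g=1 f=9]

expanded=(0,2); open=[(0,1) g=6 f=7, (0,4) g=5 f=9, (2,2) g=3 f=7, (2,5) g=2 f=9, (3,3) g=1 f=7, (3,5) g=1 f=9, (4,4) g=1 f=9]; closed=[(0,2), (0,3), (1,3), (2,3), (2,4), (3,4)]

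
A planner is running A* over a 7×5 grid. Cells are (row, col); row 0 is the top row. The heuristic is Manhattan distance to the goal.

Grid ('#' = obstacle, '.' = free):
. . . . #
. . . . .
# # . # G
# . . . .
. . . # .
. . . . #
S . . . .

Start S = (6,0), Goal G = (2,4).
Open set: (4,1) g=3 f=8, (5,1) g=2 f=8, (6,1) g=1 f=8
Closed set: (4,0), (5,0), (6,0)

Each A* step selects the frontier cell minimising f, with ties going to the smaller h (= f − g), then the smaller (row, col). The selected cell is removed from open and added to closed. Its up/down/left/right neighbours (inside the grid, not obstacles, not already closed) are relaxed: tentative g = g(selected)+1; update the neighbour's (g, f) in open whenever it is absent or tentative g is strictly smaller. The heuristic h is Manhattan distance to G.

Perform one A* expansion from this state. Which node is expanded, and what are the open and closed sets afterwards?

expanded=(4,1); open=[(3,1) g=4 f=8, (4,2) g=4 f=8, (5,1) g=2 f=8, (6,1) g=1 f=8]; closed=[(4,0), (4,1), (5,0), (6,0)]

step 1: expand (4,1) (f=8, h=5) → closed; open now [(3,1) g=4 f=8, (4,2) g=4 f=8, (5,1) g=2 f=8, (6,1) g=1 f=8]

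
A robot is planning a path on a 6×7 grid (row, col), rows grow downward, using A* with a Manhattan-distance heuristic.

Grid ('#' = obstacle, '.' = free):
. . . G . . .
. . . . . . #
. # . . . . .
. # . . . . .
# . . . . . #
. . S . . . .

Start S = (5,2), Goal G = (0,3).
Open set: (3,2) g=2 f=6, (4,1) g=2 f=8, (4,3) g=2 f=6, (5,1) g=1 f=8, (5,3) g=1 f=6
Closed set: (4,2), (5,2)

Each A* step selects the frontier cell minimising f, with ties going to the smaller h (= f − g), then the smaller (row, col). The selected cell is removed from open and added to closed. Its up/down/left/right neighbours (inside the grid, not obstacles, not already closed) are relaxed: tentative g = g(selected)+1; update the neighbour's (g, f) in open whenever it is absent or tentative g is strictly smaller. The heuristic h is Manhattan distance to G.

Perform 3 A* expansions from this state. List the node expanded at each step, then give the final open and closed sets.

order=[(3,2) → (2,2) → (1,2)]; open=[(0,2) g=5 f=6, (1,1) g=5 f=8, (1,3) g=5 f=6, (2,3) g=4 f=6, (3,3) g=3 f=6, (4,1) g=2 f=8, (4,3) g=2 f=6, (5,1) g=1 f=8, (5,3) g=1 f=6]; closed=[(1,2), (2,2), (3,2), (4,2), (5,2)]

step 1: expand (3,2) (f=6, h=4) → closed; open now [(2,2) g=3 f=6, (3,3) g=3 f=6, (4,1) g=2 f=8, (4,3) g=2 f=6, (5,1) g=1 f=8, (5,3) g=1 f=6]
step 2: expand (2,2) (f=6, h=3) → closed; open now [(1,2) g=4 f=6, (2,3) g=4 f=6, (3,3) g=3 f=6, (4,1) g=2 f=8, (4,3) g=2 f=6, (5,1) g=1 f=8, (5,3) g=1 f=6]
step 3: expand (1,2) (f=6, h=2) → closed; open now [(0,2) g=5 f=6, (1,1) g=5 f=8, (1,3) g=5 f=6, (2,3) g=4 f=6, (3,3) g=3 f=6, (4,1) g=2 f=8, (4,3) g=2 f=6, (5,1) g=1 f=8, (5,3) g=1 f=6]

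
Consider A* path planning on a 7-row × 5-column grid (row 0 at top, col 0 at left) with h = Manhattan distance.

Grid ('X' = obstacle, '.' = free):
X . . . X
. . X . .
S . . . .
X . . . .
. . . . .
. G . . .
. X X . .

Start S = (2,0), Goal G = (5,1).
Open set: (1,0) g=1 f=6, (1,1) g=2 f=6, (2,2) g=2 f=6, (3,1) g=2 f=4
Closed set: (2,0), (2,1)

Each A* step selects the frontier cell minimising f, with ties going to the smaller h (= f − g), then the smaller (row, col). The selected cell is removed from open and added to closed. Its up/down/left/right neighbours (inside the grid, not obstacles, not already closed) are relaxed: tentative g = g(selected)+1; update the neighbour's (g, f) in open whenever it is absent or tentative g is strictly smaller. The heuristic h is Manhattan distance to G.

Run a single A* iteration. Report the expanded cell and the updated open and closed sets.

expanded=(3,1); open=[(1,0) g=1 f=6, (1,1) g=2 f=6, (2,2) g=2 f=6, (3,2) g=3 f=6, (4,1) g=3 f=4]; closed=[(2,0), (2,1), (3,1)]

step 1: expand (3,1) (f=4, h=2) → closed; open now [(1,0) g=1 f=6, (1,1) g=2 f=6, (2,2) g=2 f=6, (3,2) g=3 f=6, (4,1) g=3 f=4]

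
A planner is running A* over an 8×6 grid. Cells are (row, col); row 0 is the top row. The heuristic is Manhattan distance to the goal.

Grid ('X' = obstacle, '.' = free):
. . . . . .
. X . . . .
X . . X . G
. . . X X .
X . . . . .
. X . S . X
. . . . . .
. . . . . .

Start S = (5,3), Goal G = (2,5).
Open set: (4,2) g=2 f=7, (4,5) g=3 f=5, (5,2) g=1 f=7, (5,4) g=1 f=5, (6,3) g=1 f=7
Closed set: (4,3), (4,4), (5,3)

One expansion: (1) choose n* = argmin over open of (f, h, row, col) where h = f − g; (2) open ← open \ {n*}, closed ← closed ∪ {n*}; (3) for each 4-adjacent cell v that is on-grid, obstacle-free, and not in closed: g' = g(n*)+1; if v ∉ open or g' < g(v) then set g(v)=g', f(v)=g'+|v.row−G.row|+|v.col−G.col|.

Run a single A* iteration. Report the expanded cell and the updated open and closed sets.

step 1: expand (4,5) (f=5, h=2) → closed; open now [(3,5) g=4 f=5, (4,2) g=2 f=7, (5,2) g=1 f=7, (5,4) g=1 f=5, (6,3) g=1 f=7]

expanded=(4,5); open=[(3,5) g=4 f=5, (4,2) g=2 f=7, (5,2) g=1 f=7, (5,4) g=1 f=5, (6,3) g=1 f=7]; closed=[(4,3), (4,4), (4,5), (5,3)]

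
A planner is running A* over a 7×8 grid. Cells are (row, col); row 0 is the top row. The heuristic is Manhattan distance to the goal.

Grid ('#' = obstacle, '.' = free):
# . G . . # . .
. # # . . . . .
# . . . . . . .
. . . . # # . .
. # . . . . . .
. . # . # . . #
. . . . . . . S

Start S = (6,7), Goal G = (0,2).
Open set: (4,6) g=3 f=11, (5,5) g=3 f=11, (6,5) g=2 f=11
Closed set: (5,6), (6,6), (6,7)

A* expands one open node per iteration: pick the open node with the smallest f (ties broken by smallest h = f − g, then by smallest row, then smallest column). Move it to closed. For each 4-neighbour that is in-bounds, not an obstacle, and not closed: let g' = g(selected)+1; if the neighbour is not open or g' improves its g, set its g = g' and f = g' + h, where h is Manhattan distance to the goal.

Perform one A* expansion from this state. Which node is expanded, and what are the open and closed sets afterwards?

expanded=(4,6); open=[(3,6) g=4 f=11, (4,5) g=4 f=11, (4,7) g=4 f=13, (5,5) g=3 f=11, (6,5) g=2 f=11]; closed=[(4,6), (5,6), (6,6), (6,7)]

step 1: expand (4,6) (f=11, h=8) → closed; open now [(3,6) g=4 f=11, (4,5) g=4 f=11, (4,7) g=4 f=13, (5,5) g=3 f=11, (6,5) g=2 f=11]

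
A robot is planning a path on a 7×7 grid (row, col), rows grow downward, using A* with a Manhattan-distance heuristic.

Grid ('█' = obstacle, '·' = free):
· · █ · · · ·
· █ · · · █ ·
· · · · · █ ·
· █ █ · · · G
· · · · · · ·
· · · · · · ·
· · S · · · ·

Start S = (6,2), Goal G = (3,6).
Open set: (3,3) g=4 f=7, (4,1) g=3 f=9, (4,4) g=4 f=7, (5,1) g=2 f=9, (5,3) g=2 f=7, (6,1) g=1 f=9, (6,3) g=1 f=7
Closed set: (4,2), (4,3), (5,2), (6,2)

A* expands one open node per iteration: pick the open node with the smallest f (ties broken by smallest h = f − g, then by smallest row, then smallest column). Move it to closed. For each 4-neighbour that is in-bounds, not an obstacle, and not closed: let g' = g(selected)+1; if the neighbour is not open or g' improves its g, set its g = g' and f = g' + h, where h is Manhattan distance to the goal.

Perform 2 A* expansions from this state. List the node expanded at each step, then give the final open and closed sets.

step 1: expand (3,3) (f=7, h=3) → closed; open now [(2,3) g=5 f=9, (3,4) g=5 f=7, (4,1) g=3 f=9, (4,4) g=4 f=7, (5,1) g=2 f=9, (5,3) g=2 f=7, (6,1) g=1 f=9, (6,3) g=1 f=7]
step 2: expand (3,4) (f=7, h=2) → closed; open now [(2,3) g=5 f=9, (2,4) g=6 f=9, (3,5) g=6 f=7, (4,1) g=3 f=9, (4,4) g=4 f=7, (5,1) g=2 f=9, (5,3) g=2 f=7, (6,1) g=1 f=9, (6,3) g=1 f=7]

order=[(3,3) → (3,4)]; open=[(2,3) g=5 f=9, (2,4) g=6 f=9, (3,5) g=6 f=7, (4,1) g=3 f=9, (4,4) g=4 f=7, (5,1) g=2 f=9, (5,3) g=2 f=7, (6,1) g=1 f=9, (6,3) g=1 f=7]; closed=[(3,3), (3,4), (4,2), (4,3), (5,2), (6,2)]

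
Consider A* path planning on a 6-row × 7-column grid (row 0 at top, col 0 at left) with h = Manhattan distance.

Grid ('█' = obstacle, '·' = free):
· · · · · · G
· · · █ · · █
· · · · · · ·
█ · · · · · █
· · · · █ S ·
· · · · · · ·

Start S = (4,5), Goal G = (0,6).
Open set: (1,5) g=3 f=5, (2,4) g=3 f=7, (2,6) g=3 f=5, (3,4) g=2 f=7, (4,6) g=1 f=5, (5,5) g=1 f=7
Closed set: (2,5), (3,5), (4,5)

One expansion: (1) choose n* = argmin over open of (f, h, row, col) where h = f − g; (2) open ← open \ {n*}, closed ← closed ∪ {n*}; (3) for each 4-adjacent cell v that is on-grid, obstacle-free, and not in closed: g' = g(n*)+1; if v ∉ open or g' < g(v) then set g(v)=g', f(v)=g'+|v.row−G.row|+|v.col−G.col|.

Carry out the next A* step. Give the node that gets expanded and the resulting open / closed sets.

step 1: expand (1,5) (f=5, h=2) → closed; open now [(0,5) g=4 f=5, (1,4) g=4 f=7, (2,4) g=3 f=7, (2,6) g=3 f=5, (3,4) g=2 f=7, (4,6) g=1 f=5, (5,5) g=1 f=7]

expanded=(1,5); open=[(0,5) g=4 f=5, (1,4) g=4 f=7, (2,4) g=3 f=7, (2,6) g=3 f=5, (3,4) g=2 f=7, (4,6) g=1 f=5, (5,5) g=1 f=7]; closed=[(1,5), (2,5), (3,5), (4,5)]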